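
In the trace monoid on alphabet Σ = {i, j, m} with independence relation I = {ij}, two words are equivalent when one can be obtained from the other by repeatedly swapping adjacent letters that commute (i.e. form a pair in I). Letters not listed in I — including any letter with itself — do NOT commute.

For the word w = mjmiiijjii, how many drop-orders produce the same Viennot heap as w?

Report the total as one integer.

0(m) covers ∅
1(j) covers 0:m
2(m) covers 1:j
3(i) covers 2:m
4(i) covers 3:i
5(i) covers 4:i
6(j) covers 2:m
7(j) covers 6:j
8(i) covers 5:i
9(i) covers 8:i
floor of heap: 0:m
completions by unplaced set U, small U first (add the entries for U minus each lowest piece of U):
  |U|=1: {7}:1  {9}:1
  |U|=2: {6,7}:1  {7,9}:2  {8,9}:1
  |U|=3: {5,8,9}:1  {6,7,9}:3  {7,8,9}:3
  |U|=4: {4,5,8,9}:1  {5,7,8,9}:4  {6,7,8,9}:6
  |U|=5: {3,4,5,8,9}:1  {4,5,7,8,9}:5  {5,6,7,8,9}:10
  |U|=6: {3,4,5,7,8,9}:6  {4,5,6,7,8,9}:15
  |U|=7: {3,4,5,6,7,8,9}:21
  |U|=8: {2,3,4,5,6,7,8,9}:21
  start at 0(m): 21

21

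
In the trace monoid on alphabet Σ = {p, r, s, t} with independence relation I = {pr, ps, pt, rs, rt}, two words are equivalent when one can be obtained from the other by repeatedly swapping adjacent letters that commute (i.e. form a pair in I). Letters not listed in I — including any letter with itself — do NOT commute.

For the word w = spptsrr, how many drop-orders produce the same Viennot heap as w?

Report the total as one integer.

210

#0=s has no predecessor
#1=p has no predecessor
#2=p depends on [1:p]
#3=t depends on [0:s]
#4=s depends on [3:t]
#5=r has no predecessor
#6=r depends on [5:r]
sources: [0:s, 1:p, 5:r]
N(rest) = Σ N(rest − s) over sources s of rest; N(one piece) = 1:
  size 1 → [2]=1  [4]=1  [6]=1
  size 2 → [1,2]=1  [2,4]=2  [2,6]=2  [3,4]=1  [4,6]=2  [5,6]=1
  size 3 → [0,3,4]=1  [1,2,4]=3  [1,2,6]=3  [2,3,4]=3  [2,4,6]=6  [2,5,6]=3  [3,4,6]=3  [4,5,6]=3
  size 4 → [0,2,3,4]=4  [0,3,4,6]=4  [1,2,3,4]=6  [1,2,4,6]=12  [1,2,5,6]=6  [2,3,4,6]=12  [2,4,5,6]=12  [3,4,5,6]=6
  size 5 → [0,1,2,3,4]=10  [0,2,3,4,6]=20  [0,3,4,5,6]=10  [1,2,3,4,6]=30  [1,2,4,5,6]=30  [2,3,4,5,6]=30
  first=0(s) contributes 90
  first=1(p) contributes 60
  first=5(r) contributes 60
|[w]| = 210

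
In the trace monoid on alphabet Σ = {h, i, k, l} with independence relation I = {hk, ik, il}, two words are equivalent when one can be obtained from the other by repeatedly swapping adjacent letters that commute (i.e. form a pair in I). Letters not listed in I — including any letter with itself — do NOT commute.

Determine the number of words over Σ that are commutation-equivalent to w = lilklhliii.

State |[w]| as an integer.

#0=l has no predecessor
#1=i has no predecessor
#2=l depends on [0:l]
#3=k depends on [2:l]
#4=l depends on [3:k]
#5=h depends on [1:i, 4:l]
#6=l depends on [5:h]
#7=i depends on [5:h]
#8=i depends on [7:i]
#9=i depends on [8:i]
sources: [0:l, 1:i]
N(rest) = Σ N(rest − s) over sources s of rest; N(one piece) = 1:
  size 1 → [6]=1  [9]=1
  size 2 → [6,9]=2  [8,9]=1
  size 3 → [6,8,9]=3  [7,8,9]=1
  size 4 → [6,7,8,9]=4
  size 5 → [5,6,7,8,9]=4
  size 6 → [1,5,6,7,8,9]=4  [4,5,6,7,8,9]=4
  size 7 → [1,4,5,6,7,8,9]=8  [3,4,5,6,7,8,9]=4
  size 8 → [1,3,4,5,6,7,8,9]=12  [2,3,4,5,6,7,8,9]=4
  first=0(l) contributes 16
  first=1(i) contributes 4
|[w]| = 20

20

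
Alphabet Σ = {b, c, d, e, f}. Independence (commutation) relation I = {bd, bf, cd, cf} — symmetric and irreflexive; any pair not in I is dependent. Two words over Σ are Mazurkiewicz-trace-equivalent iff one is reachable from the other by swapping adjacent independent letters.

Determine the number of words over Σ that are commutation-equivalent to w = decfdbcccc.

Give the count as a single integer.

28

piece 0:d — minimal
piece 1:e rests on {0:d}
piece 2:c rests on {1:e}
piece 3:f rests on {1:e}
piece 4:d rests on {3:f}
piece 5:b rests on {2:c}
piece 6:c rests on {5:b}
piece 7:c rests on {6:c}
piece 8:c rests on {7:c}
piece 9:c rests on {8:c}
minimal pieces: {0:d}
ways to finish when only these pieces remain (= sum over removing one remaining piece with nothing left below it):
  1 left: {4}→1  {9}→1
  2 left: {3,4}→1  {4,9}→2  {8,9}→1
  3 left: {3,4,9}→3  {4,8,9}→3  {7,8,9}→1
  4 left: {3,4,8,9}→6  {4,7,8,9}→4  {6,7,8,9}→1
  5 left: {3,4,7,8,9}→10  {4,6,7,8,9}→5  {5,6,7,8,9}→1
  6 left: {2,5,6,7,8,9}→1  {3,4,6,7,8,9}→15  {4,5,6,7,8,9}→6
  7 left: {2,4,5,6,7,8,9}→7  {3,4,5,6,7,8,9}→21
  8 left: {2,3,4,5,6,7,8,9}→28
  placing 0:d first → 28 extensions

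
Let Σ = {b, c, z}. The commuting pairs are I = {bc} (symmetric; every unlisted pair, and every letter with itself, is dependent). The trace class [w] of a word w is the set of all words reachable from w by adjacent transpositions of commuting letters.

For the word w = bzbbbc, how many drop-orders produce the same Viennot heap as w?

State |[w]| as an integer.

drop 0:b onto floor
drop 1:z onto {0:b}
drop 2:b onto {1:z}
drop 3:b onto {2:b}
drop 4:b onto {3:b}
drop 5:c onto {1:z}
ground layer = {0:b}
drop-orders for the pieces not yet dropped (sum over which currently-grounded one goes next):
  1 to go: {4} 1  {5} 1
  2 to go: {3,4} 1  {4,5} 2
  3 to go: {2,3,4} 1  {3,4,5} 3
  4 to go: {2,3,4,5} 4
  if 0:b drops first: 4 orders

4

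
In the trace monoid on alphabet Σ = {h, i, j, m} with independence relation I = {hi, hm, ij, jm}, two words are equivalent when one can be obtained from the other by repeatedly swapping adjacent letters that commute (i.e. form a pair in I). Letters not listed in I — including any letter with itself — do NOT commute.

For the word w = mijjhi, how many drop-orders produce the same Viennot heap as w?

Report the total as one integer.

20

piece 0:m — minimal
piece 1:i rests on {0:m}
piece 2:j — minimal
piece 3:j rests on {2:j}
piece 4:h rests on {3:j}
piece 5:i rests on {1:i}
minimal pieces: {0:m, 2:j}
ways to finish when only these pieces remain (= sum over removing one remaining piece with nothing left below it):
  1 left: {4}→1  {5}→1
  2 left: {1,5}→1  {3,4}→1  {4,5}→2
  3 left: {0,1,5}→1  {1,4,5}→3  {2,3,4}→1  {3,4,5}→3
  4 left: {0,1,4,5}→4  {1,3,4,5}→6  {2,3,4,5}→4
  placing 0:m first → 10 extensions
  placing 2:j first → 10 extensions
total linear extensions = 20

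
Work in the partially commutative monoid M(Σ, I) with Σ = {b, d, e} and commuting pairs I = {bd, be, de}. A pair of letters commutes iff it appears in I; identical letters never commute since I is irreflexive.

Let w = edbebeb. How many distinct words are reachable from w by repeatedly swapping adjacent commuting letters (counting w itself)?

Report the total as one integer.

140

0(e) covers ∅
1(d) covers ∅
2(b) covers ∅
3(e) covers 0:e
4(b) covers 2:b
5(e) covers 3:e
6(b) covers 4:b
floor of heap: 0:e, 1:d, 2:b
completions by unplaced set U, small U first (add the entries for U minus each lowest piece of U):
  |U|=1: {1}:1  {5}:1  {6}:1
  |U|=2: {1,5}:2  {1,6}:2  {3,5}:1  {4,6}:1  {5,6}:2
  |U|=3: {0,3,5}:1  {1,3,5}:3  {1,4,6}:3  {1,5,6}:6  {2,4,6}:1  {3,5,6}:3  {4,5,6}:3
  |U|=4: {0,1,3,5}:4  {0,3,5,6}:4  {1,2,4,6}:4  {1,3,5,6}:12  {1,4,5,6}:12  {2,4,5,6}:4  {3,4,5,6}:6
  |U|=5: {0,1,3,5,6}:20  {0,3,4,5,6}:10  {1,2,4,5,6}:20  {1,3,4,5,6}:30  {2,3,4,5,6}:10
  start at 0(e): 60
  start at 1(d): 20
  start at 2(b): 60
sum over floor = 140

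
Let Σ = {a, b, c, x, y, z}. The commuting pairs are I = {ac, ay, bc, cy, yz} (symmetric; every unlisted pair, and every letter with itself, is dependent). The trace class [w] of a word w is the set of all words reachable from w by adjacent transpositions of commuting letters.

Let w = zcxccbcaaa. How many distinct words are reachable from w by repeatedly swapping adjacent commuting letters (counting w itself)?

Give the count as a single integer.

35

piece 0:z — minimal
piece 1:c rests on {0:z}
piece 2:x rests on {1:c}
piece 3:c rests on {2:x}
piece 4:c rests on {3:c}
piece 5:b rests on {2:x}
piece 6:c rests on {4:c}
piece 7:a rests on {5:b}
piece 8:a rests on {7:a}
piece 9:a rests on {8:a}
minimal pieces: {0:z}
ways to finish when only these pieces remain (= sum over removing one remaining piece with nothing left below it):
  1 left: {6}→1  {9}→1
  2 left: {4,6}→1  {6,9}→2  {8,9}→1
  3 left: {3,4,6}→1  {4,6,9}→3  {6,8,9}→3  {7,8,9}→1
  4 left: {3,4,6,9}→4  {4,6,8,9}→6  {5,7,8,9}→1  {6,7,8,9}→4
  5 left: {3,4,6,8,9}→10  {4,6,7,8,9}→10  {5,6,7,8,9}→5
  6 left: {3,4,6,7,8,9}→20  {4,5,6,7,8,9}→15
  7 left: {3,4,5,6,7,8,9}→35
  8 left: {2,3,4,5,6,7,8,9}→35
  placing 0:z first → 35 extensions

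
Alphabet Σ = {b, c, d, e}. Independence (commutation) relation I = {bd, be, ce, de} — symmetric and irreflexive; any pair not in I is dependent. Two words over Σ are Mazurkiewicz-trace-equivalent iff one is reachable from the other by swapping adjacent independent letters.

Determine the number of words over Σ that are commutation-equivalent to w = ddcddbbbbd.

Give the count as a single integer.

#0=d has no predecessor
#1=d depends on [0:d]
#2=c depends on [1:d]
#3=d depends on [2:c]
#4=d depends on [3:d]
#5=b depends on [2:c]
#6=b depends on [5:b]
#7=b depends on [6:b]
#8=b depends on [7:b]
#9=d depends on [4:d]
sources: [0:d]
N(rest) = Σ N(rest − s) over sources s of rest; N(one piece) = 1:
  size 1 → [8]=1  [9]=1
  size 2 → [4,9]=1  [7,8]=1  [8,9]=2
  size 3 → [3,4,9]=1  [4,8,9]=3  [6,7,8]=1  [7,8,9]=3
  size 4 → [3,4,8,9]=4  [4,7,8,9]=6  [5,6,7,8]=1  [6,7,8,9]=4
  size 5 → [3,4,7,8,9]=10  [4,6,7,8,9]=10  [5,6,7,8,9]=5
  size 6 → [3,4,6,7,8,9]=20  [4,5,6,7,8,9]=15
  size 7 → [3,4,5,6,7,8,9]=35
  size 8 → [2,3,4,5,6,7,8,9]=35
  first=0(d) contributes 35

35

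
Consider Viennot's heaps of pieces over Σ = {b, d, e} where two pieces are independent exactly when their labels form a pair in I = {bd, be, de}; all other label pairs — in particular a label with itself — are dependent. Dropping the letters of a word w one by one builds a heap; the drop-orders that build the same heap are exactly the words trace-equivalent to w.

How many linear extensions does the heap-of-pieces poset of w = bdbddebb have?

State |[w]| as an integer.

piece 0:b — minimal
piece 1:d — minimal
piece 2:b rests on {0:b}
piece 3:d rests on {1:d}
piece 4:d rests on {3:d}
piece 5:e — minimal
piece 6:b rests on {2:b}
piece 7:b rests on {6:b}
minimal pieces: {0:b, 1:d, 5:e}
ways to finish when only these pieces remain (= sum over removing one remaining piece with nothing left below it):
  1 left: {4}→1  {5}→1  {7}→1
  2 left: {3,4}→1  {4,5}→2  {4,7}→2  {5,7}→2  {6,7}→1
  3 left: {1,3,4}→1  {2,6,7}→1  {3,4,5}→3  {3,4,7}→3  {4,5,7}→6  {4,6,7}→3  {5,6,7}→3
  4 left: {0,2,6,7}→1  {1,3,4,5}→4  {1,3,4,7}→4  {2,4,6,7}→4  {2,5,6,7}→4  {3,4,5,7}→12  {3,4,6,7}→6  {4,5,6,7}→12
  5 left: {0,2,4,6,7}→5  {0,2,5,6,7}→5  {1,3,4,5,7}→20  {1,3,4,6,7}→10  {2,3,4,6,7}→10  {2,4,5,6,7}→20  {3,4,5,6,7}→30
  6 left: {0,2,3,4,6,7}→15  {0,2,4,5,6,7}→30  {1,2,3,4,6,7}→20  {1,3,4,5,6,7}→60  {2,3,4,5,6,7}→60
  placing 0:b first → 140 extensions
  placing 1:d first → 105 extensions
  placing 5:e first → 35 extensions
total linear extensions = 280

280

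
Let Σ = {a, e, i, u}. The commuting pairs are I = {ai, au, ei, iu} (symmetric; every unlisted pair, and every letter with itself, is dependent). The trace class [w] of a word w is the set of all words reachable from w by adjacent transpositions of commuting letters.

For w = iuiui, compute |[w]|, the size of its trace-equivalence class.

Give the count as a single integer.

10

#0=i has no predecessor
#1=u has no predecessor
#2=i depends on [0:i]
#3=u depends on [1:u]
#4=i depends on [2:i]
sources: [0:i, 1:u]
N(rest) = Σ N(rest − s) over sources s of rest; N(one piece) = 1:
  size 1 → [3]=1  [4]=1
  size 2 → [1,3]=1  [2,4]=1  [3,4]=2
  size 3 → [0,2,4]=1  [1,3,4]=3  [2,3,4]=3
  first=0(i) contributes 6
  first=1(u) contributes 4
|[w]| = 10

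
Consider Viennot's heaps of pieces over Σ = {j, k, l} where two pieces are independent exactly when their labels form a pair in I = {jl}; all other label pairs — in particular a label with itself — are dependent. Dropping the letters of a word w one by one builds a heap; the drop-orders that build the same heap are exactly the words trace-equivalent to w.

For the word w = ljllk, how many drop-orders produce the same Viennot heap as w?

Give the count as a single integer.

4

drop 0:l onto floor
drop 1:j onto floor
drop 2:l onto {0:l}
drop 3:l onto {2:l}
drop 4:k onto {1:j, 3:l}
ground layer = {0:l, 1:j}
drop-orders for the pieces not yet dropped (sum over which currently-grounded one goes next):
  1 to go: {4} 1
  2 to go: {1,4} 1  {3,4} 1
  3 to go: {1,3,4} 2  {2,3,4} 1
  if 0:l drops first: 3 orders
  if 1:j drops first: 1 orders
heap linearizations: 4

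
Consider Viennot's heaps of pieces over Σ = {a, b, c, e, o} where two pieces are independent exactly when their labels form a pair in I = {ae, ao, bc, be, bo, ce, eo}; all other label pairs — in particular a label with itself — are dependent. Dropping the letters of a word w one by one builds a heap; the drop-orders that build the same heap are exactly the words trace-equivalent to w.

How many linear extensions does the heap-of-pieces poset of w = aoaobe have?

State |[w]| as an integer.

60

0(a) covers ∅
1(o) covers ∅
2(a) covers 0:a
3(o) covers 1:o
4(b) covers 2:a
5(e) covers ∅
floor of heap: 0:a, 1:o, 5:e
completions by unplaced set U, small U first (add the entries for U minus each lowest piece of U):
  |U|=1: {3}:1  {4}:1  {5}:1
  |U|=2: {1,3}:1  {2,4}:1  {3,4}:2  {3,5}:2  {4,5}:2
  |U|=3: {0,2,4}:1  {1,3,4}:3  {1,3,5}:3  {2,3,4}:3  {2,4,5}:3  {3,4,5}:6
  |U|=4: {0,2,3,4}:4  {0,2,4,5}:4  {1,2,3,4}:6  {1,3,4,5}:12  {2,3,4,5}:12
  start at 0(a): 30
  start at 1(o): 20
  start at 5(e): 10
sum over floor = 60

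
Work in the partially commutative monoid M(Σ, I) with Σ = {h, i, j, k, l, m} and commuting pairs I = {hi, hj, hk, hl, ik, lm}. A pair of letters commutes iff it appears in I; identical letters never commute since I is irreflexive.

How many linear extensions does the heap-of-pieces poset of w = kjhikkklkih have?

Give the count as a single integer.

440

drop 0:k onto floor
drop 1:j onto {0:k}
drop 2:h onto floor
drop 3:i onto {1:j}
drop 4:k onto {1:j}
drop 5:k onto {4:k}
drop 6:k onto {5:k}
drop 7:l onto {3:i, 6:k}
drop 8:k onto {7:l}
drop 9:i onto {7:l}
drop 10:h onto {2:h}
ground layer = {0:k, 2:h}
drop-orders for the pieces not yet dropped (sum over which currently-grounded one goes next):
  1 to go: {8} 1  {9} 1  {10} 1
  2 to go: {2,10} 1  {8,9} 2  {8,10} 2  {9,10} 2
  3 to go: {2,8,10} 3  {2,9,10} 3  {7,8,9} 2  {8,9,10} 6
  4 to go: {2,8,9,10} 12  {3,7,8,9} 2  {6,7,8,9} 2  {7,8,9,10} 8
  5 to go: {2,7,8,9,10} 20  {3,6,7,8,9} 4  {3,7,8,9,10} 10  {5,6,7,8,9} 2  {6,7,8,9,10} 10
  6 to go: {2,3,7,8,9,10} 30  {2,6,7,8,9,10} 30  {3,5,6,7,8,9} 6  {3,6,7,8,9,10} 24  {4,5,6,7,8,9} 2  {5,6,7,8,9,10} 12
  7 to go: {2,3,6,7,8,9,10} 84  {2,5,6,7,8,9,10} 42  {3,4,5,6,7,8,9} 8  {3,5,6,7,8,9,10} 42  {4,5,6,7,8,9,10} 14
  8 to go: {1,3,4,5,6,7,8,9} 8  {2,3,5,6,7,8,9,10} 168  {2,4,5,6,7,8,9,10} 56  {3,4,5,6,7,8,9,10} 64
  9 to go: {0,1,3,4,5,6,7,8,9} 8  {1,3,4,5,6,7,8,9,10} 72  {2,3,4,5,6,7,8,9,10} 288
  if 0:k drops first: 360 orders
  if 2:h drops first: 80 orders
heap linearizations: 440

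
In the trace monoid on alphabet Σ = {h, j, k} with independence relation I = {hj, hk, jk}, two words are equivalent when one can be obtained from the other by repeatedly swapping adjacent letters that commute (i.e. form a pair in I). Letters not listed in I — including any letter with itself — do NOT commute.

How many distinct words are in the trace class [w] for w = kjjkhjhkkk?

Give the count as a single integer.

2520

drop 0:k onto floor
drop 1:j onto floor
drop 2:j onto {1:j}
drop 3:k onto {0:k}
drop 4:h onto floor
drop 5:j onto {2:j}
drop 6:h onto {4:h}
drop 7:k onto {3:k}
drop 8:k onto {7:k}
drop 9:k onto {8:k}
ground layer = {0:k, 1:j, 4:h}
drop-orders for the pieces not yet dropped (sum over which currently-grounded one goes next):
  1 to go: {5} 1  {6} 1  {9} 1
  2 to go: {2,5} 1  {4,6} 1  {5,6} 2  {5,9} 2  {6,9} 2  {8,9} 1
  3 to go: {1,2,5} 1  {2,5,6} 3  {2,5,9} 3  {4,5,6} 3  {4,6,9} 3  {5,6,9} 6  {5,8,9} 3  {6,8,9} 3  {7,8,9} 1
  4 to go: {1,2,5,6} 4  {1,2,5,9} 4  {2,4,5,6} 6  {2,5,6,9} 12  {2,5,8,9} 6  {3,7,8,9} 1  {4,5,6,9} 12  {4,6,8,9} 6  {5,6,8,9} 12  {5,7,8,9} 4  {6,7,8,9} 4
  5 to go: {0,3,7,8,9} 1  {1,2,4,5,6} 10  {1,2,5,6,9} 20  {1,2,5,8,9} 10  {2,4,5,6,9} 30  {2,5,6,8,9} 30  {2,5,7,8,9} 10  {3,5,7,8,9} 5  {3,6,7,8,9} 5  {4,5,6,8,9} 30  {4,6,7,8,9} 10  {5,6,7,8,9} 20
  6 to go: {0,3,5,7,8,9} 6  {0,3,6,7,8,9} 6  {1,2,4,5,6,9} 60  {1,2,5,6,8,9} 60  {1,2,5,7,8,9} 20  {2,3,5,7,8,9} 15  {2,4,5,6,8,9} 90  {2,5,6,7,8,9} 60  {3,4,6,7,8,9} 15  {3,5,6,7,8,9} 30  {4,5,6,7,8,9} 60
  7 to go: {0,2,3,5,7,8,9} 21  {0,3,4,6,7,8,9} 21  {0,3,5,6,7,8,9} 42  {1,2,3,5,7,8,9} 35  {1,2,4,5,6,8,9} 210  {1,2,5,6,7,8,9} 140  {2,3,5,6,7,8,9} 105  {2,4,5,6,7,8,9} 210  {3,4,5,6,7,8,9} 105
  8 to go: {0,1,2,3,5,7,8,9} 56  {0,2,3,5,6,7,8,9} 168  {0,3,4,5,6,7,8,9} 168  {1,2,3,5,6,7,8,9} 280  {1,2,4,5,6,7,8,9} 560  {2,3,4,5,6,7,8,9} 420
  if 0:k drops first: 1260 orders
  if 1:j drops first: 756 orders
  if 4:h drops first: 504 orders
heap linearizations: 2520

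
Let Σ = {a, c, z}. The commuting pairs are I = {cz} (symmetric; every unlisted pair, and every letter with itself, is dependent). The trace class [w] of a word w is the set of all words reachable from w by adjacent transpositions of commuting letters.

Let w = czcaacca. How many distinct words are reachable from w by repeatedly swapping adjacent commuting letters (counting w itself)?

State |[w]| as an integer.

piece 0:c — minimal
piece 1:z — minimal
piece 2:c rests on {0:c}
piece 3:a rests on {1:z, 2:c}
piece 4:a rests on {3:a}
piece 5:c rests on {4:a}
piece 6:c rests on {5:c}
piece 7:a rests on {6:c}
minimal pieces: {0:c, 1:z}
ways to finish when only these pieces remain (= sum over removing one remaining piece with nothing left below it):
  1 left: {7}→1
  2 left: {6,7}→1
  3 left: {5,6,7}→1
  4 left: {4,5,6,7}→1
  5 left: {3,4,5,6,7}→1
  6 left: {1,3,4,5,6,7}→1  {2,3,4,5,6,7}→1
  placing 0:c first → 2 extensions
  placing 1:z first → 1 extensions
total linear extensions = 3

3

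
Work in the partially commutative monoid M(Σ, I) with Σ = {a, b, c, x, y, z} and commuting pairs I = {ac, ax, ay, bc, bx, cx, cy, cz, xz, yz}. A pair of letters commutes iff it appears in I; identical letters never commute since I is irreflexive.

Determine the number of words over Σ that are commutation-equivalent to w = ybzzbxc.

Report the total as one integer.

35

drop 0:y onto floor
drop 1:b onto {0:y}
drop 2:z onto {1:b}
drop 3:z onto {2:z}
drop 4:b onto {3:z}
drop 5:x onto {0:y}
drop 6:c onto floor
ground layer = {0:y, 6:c}
drop-orders for the pieces not yet dropped (sum over which currently-grounded one goes next):
  1 to go: {4} 1  {5} 1  {6} 1
  2 to go: {3,4} 1  {4,5} 2  {4,6} 2  {5,6} 2
  3 to go: {2,3,4} 1  {3,4,5} 3  {3,4,6} 3  {4,5,6} 6
  4 to go: {1,2,3,4} 1  {2,3,4,5} 4  {2,3,4,6} 4  {3,4,5,6} 12
  5 to go: {1,2,3,4,5} 5  {1,2,3,4,6} 5  {2,3,4,5,6} 20
  if 0:y drops first: 30 orders
  if 6:c drops first: 5 orders
heap linearizations: 35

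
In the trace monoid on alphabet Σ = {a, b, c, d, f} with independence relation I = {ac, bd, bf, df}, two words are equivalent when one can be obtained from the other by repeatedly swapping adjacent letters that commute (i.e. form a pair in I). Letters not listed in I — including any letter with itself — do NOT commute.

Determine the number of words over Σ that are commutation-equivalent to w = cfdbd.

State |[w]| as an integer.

12

drop 0:c onto floor
drop 1:f onto {0:c}
drop 2:d onto {0:c}
drop 3:b onto {0:c}
drop 4:d onto {2:d}
ground layer = {0:c}
drop-orders for the pieces not yet dropped (sum over which currently-grounded one goes next):
  1 to go: {1} 1  {3} 1  {4} 1
  2 to go: {1,3} 2  {1,4} 2  {2,4} 1  {3,4} 2
  3 to go: {1,2,4} 3  {1,3,4} 6  {2,3,4} 3
  if 0:c drops first: 12 orders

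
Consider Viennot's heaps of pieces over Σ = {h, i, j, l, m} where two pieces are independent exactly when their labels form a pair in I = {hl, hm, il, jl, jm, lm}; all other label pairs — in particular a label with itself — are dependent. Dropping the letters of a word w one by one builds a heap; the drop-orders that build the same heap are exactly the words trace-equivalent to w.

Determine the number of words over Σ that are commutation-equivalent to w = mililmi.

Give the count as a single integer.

21

#0=m has no predecessor
#1=i depends on [0:m]
#2=l has no predecessor
#3=i depends on [1:i]
#4=l depends on [2:l]
#5=m depends on [3:i]
#6=i depends on [5:m]
sources: [0:m, 2:l]
N(rest) = Σ N(rest − s) over sources s of rest; N(one piece) = 1:
  size 1 → [4]=1  [6]=1
  size 2 → [2,4]=1  [4,6]=2  [5,6]=1
  size 3 → [2,4,6]=3  [3,5,6]=1  [4,5,6]=3
  size 4 → [1,3,5,6]=1  [2,4,5,6]=6  [3,4,5,6]=4
  size 5 → [0,1,3,5,6]=1  [1,3,4,5,6]=5  [2,3,4,5,6]=10
  first=0(m) contributes 15
  first=2(l) contributes 6
|[w]| = 21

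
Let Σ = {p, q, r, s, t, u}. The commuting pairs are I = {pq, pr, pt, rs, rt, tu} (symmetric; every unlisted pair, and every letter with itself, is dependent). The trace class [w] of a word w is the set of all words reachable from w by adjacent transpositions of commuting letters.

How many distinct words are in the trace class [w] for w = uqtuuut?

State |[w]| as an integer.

10

0(u) covers ∅
1(q) covers 0:u
2(t) covers 1:q
3(u) covers 1:q
4(u) covers 3:u
5(u) covers 4:u
6(t) covers 2:t
floor of heap: 0:u
completions by unplaced set U, small U first (add the entries for U minus each lowest piece of U):
  |U|=1: {5}:1  {6}:1
  |U|=2: {2,6}:1  {4,5}:1  {5,6}:2
  |U|=3: {2,5,6}:3  {3,4,5}:1  {4,5,6}:3
  |U|=4: {2,4,5,6}:6  {3,4,5,6}:4
  |U|=5: {2,3,4,5,6}:10
  start at 0(u): 10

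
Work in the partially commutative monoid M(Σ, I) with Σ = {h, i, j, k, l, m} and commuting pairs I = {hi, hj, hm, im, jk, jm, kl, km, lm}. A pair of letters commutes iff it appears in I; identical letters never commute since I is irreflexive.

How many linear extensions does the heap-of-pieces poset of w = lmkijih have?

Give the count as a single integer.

#0=l has no predecessor
#1=m has no predecessor
#2=k has no predecessor
#3=i depends on [0:l, 2:k]
#4=j depends on [3:i]
#5=i depends on [4:j]
#6=h depends on [0:l, 2:k]
sources: [0:l, 1:m, 2:k]
N(rest) = Σ N(rest − s) over sources s of rest; N(one piece) = 1:
  size 1 → [1]=1  [5]=1  [6]=1
  size 2 → [1,5]=2  [1,6]=2  [4,5]=1  [5,6]=2
  size 3 → [1,4,5]=3  [1,5,6]=6  [3,4,5]=1  [4,5,6]=3
  size 4 → [1,3,4,5]=4  [1,4,5,6]=12  [3,4,5,6]=4
  size 5 → [0,3,4,5,6]=4  [1,3,4,5,6]=20  [2,3,4,5,6]=4
  first=0(l) contributes 24
  first=1(m) contributes 8
  first=2(k) contributes 24
|[w]| = 56

56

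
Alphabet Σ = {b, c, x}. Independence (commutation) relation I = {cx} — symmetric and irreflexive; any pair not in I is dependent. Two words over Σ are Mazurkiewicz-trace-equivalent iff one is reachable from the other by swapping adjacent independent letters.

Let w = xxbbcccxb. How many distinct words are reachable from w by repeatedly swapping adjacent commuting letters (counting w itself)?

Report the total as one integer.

0(x) covers ∅
1(x) covers 0:x
2(b) covers 1:x
3(b) covers 2:b
4(c) covers 3:b
5(c) covers 4:c
6(c) covers 5:c
7(x) covers 3:b
8(b) covers 6:c, 7:x
floor of heap: 0:x
completions by unplaced set U, small U first (add the entries for U minus each lowest piece of U):
  |U|=1: {8}:1
  |U|=2: {6,8}:1  {7,8}:1
  |U|=3: {5,6,8}:1  {6,7,8}:2
  |U|=4: {4,5,6,8}:1  {5,6,7,8}:3
  |U|=5: {4,5,6,7,8}:4
  |U|=6: {3,4,5,6,7,8}:4
  |U|=7: {2,3,4,5,6,7,8}:4
  start at 0(x): 4

4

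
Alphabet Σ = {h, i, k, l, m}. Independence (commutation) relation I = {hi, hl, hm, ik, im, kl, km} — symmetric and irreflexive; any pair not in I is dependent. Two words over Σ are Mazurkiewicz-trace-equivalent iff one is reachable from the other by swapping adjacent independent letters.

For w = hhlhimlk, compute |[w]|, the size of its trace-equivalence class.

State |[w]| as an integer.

#0=h has no predecessor
#1=h depends on [0:h]
#2=l has no predecessor
#3=h depends on [1:h]
#4=i depends on [2:l]
#5=m depends on [2:l]
#6=l depends on [4:i, 5:m]
#7=k depends on [3:h]
sources: [0:h, 2:l]
N(rest) = Σ N(rest − s) over sources s of rest; N(one piece) = 1:
  size 1 → [6]=1  [7]=1
  size 2 → [3,7]=1  [4,6]=1  [5,6]=1  [6,7]=2
  size 3 → [1,3,7]=1  [3,6,7]=3  [4,5,6]=2  [4,6,7]=3  [5,6,7]=3
  size 4 → [0,1,3,7]=1  [1,3,6,7]=4  [2,4,5,6]=2  [3,4,6,7]=6  [3,5,6,7]=6  [4,5,6,7]=8
  size 5 → [0,1,3,6,7]=5  [1,3,4,6,7]=10  [1,3,5,6,7]=10  [2,4,5,6,7]=10  [3,4,5,6,7]=20
  size 6 → [0,1,3,4,6,7]=15  [0,1,3,5,6,7]=15  [1,3,4,5,6,7]=40  [2,3,4,5,6,7]=30
  first=0(h) contributes 70
  first=2(l) contributes 70
|[w]| = 140

140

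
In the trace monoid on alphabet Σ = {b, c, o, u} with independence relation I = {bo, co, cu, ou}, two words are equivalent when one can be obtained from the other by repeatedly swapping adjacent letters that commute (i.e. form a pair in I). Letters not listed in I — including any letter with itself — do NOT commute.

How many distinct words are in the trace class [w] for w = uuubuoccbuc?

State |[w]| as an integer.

#0=u has no predecessor
#1=u depends on [0:u]
#2=u depends on [1:u]
#3=b depends on [2:u]
#4=u depends on [3:b]
#5=o has no predecessor
#6=c depends on [3:b]
#7=c depends on [6:c]
#8=b depends on [4:u, 7:c]
#9=u depends on [8:b]
#10=c depends on [8:b]
sources: [0:u, 5:o]
N(rest) = Σ N(rest − s) over sources s of rest; N(one piece) = 1:
  size 1 → [5]=1  [9]=1  [10]=1
  size 2 → [5,9]=2  [5,10]=2  [9,10]=2
  size 3 → [5,9,10]=6  [8,9,10]=2
  size 4 → [4,8,9,10]=2  [5,8,9,10]=8  [7,8,9,10]=2
  size 5 → [4,5,8,9,10]=10  [4,7,8,9,10]=4  [5,7,8,9,10]=10  [6,7,8,9,10]=2
  size 6 → [4,5,7,8,9,10]=24  [4,6,7,8,9,10]=6  [5,6,7,8,9,10]=12
  size 7 → [3,4,6,7,8,9,10]=6  [4,5,6,7,8,9,10]=42
  size 8 → [2,3,4,6,7,8,9,10]=6  [3,4,5,6,7,8,9,10]=48
  size 9 → [1,2,3,4,6,7,8,9,10]=6  [2,3,4,5,6,7,8,9,10]=54
  first=0(u) contributes 60
  first=5(o) contributes 6
|[w]| = 66

66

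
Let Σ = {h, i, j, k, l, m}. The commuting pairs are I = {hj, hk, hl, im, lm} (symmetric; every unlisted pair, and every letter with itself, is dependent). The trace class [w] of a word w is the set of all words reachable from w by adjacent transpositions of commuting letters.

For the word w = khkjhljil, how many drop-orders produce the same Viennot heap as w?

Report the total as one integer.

drop 0:k onto floor
drop 1:h onto floor
drop 2:k onto {0:k}
drop 3:j onto {2:k}
drop 4:h onto {1:h}
drop 5:l onto {3:j}
drop 6:j onto {5:l}
drop 7:i onto {4:h, 6:j}
drop 8:l onto {7:i}
ground layer = {0:k, 1:h}
drop-orders for the pieces not yet dropped (sum over which currently-grounded one goes next):
  1 to go: {8} 1
  2 to go: {7,8} 1
  3 to go: {4,7,8} 1  {6,7,8} 1
  4 to go: {1,4,7,8} 1  {4,6,7,8} 2  {5,6,7,8} 1
  5 to go: {1,4,6,7,8} 3  {3,5,6,7,8} 1  {4,5,6,7,8} 3
  6 to go: {1,4,5,6,7,8} 6  {2,3,5,6,7,8} 1  {3,4,5,6,7,8} 4
  7 to go: {0,2,3,5,6,7,8} 1  {1,3,4,5,6,7,8} 10  {2,3,4,5,6,7,8} 5
  if 0:k drops first: 15 orders
  if 1:h drops first: 6 orders
heap linearizations: 21

21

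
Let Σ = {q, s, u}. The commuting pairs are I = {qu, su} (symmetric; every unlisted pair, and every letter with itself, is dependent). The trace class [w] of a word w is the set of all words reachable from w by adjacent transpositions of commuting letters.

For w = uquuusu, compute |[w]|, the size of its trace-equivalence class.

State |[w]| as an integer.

21

0(u) covers ∅
1(q) covers ∅
2(u) covers 0:u
3(u) covers 2:u
4(u) covers 3:u
5(s) covers 1:q
6(u) covers 4:u
floor of heap: 0:u, 1:q
completions by unplaced set U, small U first (add the entries for U minus each lowest piece of U):
  |U|=1: {5}:1  {6}:1
  |U|=2: {1,5}:1  {4,6}:1  {5,6}:2
  |U|=3: {1,5,6}:3  {3,4,6}:1  {4,5,6}:3
  |U|=4: {1,4,5,6}:6  {2,3,4,6}:1  {3,4,5,6}:4
  |U|=5: {0,2,3,4,6}:1  {1,3,4,5,6}:10  {2,3,4,5,6}:5
  start at 0(u): 15
  start at 1(q): 6
sum over floor = 21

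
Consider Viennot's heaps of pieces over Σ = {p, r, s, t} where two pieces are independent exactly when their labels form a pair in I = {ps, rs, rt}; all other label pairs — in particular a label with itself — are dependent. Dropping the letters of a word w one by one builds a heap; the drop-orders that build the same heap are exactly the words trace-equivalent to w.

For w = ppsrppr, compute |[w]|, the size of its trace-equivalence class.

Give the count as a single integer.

7

#0=p has no predecessor
#1=p depends on [0:p]
#2=s has no predecessor
#3=r depends on [1:p]
#4=p depends on [3:r]
#5=p depends on [4:p]
#6=r depends on [5:p]
sources: [0:p, 2:s]
N(rest) = Σ N(rest − s) over sources s of rest; N(one piece) = 1:
  size 1 → [2]=1  [6]=1
  size 2 → [2,6]=2  [5,6]=1
  size 3 → [2,5,6]=3  [4,5,6]=1
  size 4 → [2,4,5,6]=4  [3,4,5,6]=1
  size 5 → [1,3,4,5,6]=1  [2,3,4,5,6]=5
  first=0(p) contributes 6
  first=2(s) contributes 1
|[w]| = 7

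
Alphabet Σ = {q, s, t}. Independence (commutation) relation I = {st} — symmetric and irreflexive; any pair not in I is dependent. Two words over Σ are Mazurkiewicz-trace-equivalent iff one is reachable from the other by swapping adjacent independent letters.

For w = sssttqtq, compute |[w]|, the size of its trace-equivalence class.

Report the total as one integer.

#0=s has no predecessor
#1=s depends on [0:s]
#2=s depends on [1:s]
#3=t has no predecessor
#4=t depends on [3:t]
#5=q depends on [2:s, 4:t]
#6=t depends on [5:q]
#7=q depends on [6:t]
sources: [0:s, 3:t]
N(rest) = Σ N(rest − s) over sources s of rest; N(one piece) = 1:
  size 1 → [7]=1
  size 2 → [6,7]=1
  size 3 → [5,6,7]=1
  size 4 → [2,5,6,7]=1  [4,5,6,7]=1
  size 5 → [1,2,5,6,7]=1  [2,4,5,6,7]=2  [3,4,5,6,7]=1
  size 6 → [0,1,2,5,6,7]=1  [1,2,4,5,6,7]=3  [2,3,4,5,6,7]=3
  first=0(s) contributes 6
  first=3(t) contributes 4
|[w]| = 10

10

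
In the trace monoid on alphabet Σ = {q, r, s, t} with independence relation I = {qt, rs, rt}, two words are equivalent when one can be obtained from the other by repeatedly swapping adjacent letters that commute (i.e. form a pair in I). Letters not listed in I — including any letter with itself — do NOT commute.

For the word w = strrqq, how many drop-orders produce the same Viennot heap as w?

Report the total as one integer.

12

#0=s has no predecessor
#1=t depends on [0:s]
#2=r has no predecessor
#3=r depends on [2:r]
#4=q depends on [0:s, 3:r]
#5=q depends on [4:q]
sources: [0:s, 2:r]
N(rest) = Σ N(rest − s) over sources s of rest; N(one piece) = 1:
  size 1 → [1]=1  [5]=1
  size 2 → [1,5]=2  [4,5]=1
  size 3 → [1,4,5]=3  [3,4,5]=1
  size 4 → [0,1,4,5]=3  [1,3,4,5]=4  [2,3,4,5]=1
  first=0(s) contributes 5
  first=2(r) contributes 7
|[w]| = 12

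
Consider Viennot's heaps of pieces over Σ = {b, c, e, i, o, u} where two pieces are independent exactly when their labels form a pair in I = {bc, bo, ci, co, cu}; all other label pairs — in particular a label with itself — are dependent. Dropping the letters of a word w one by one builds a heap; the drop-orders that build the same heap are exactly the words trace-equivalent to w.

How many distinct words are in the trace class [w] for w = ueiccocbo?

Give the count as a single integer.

105

0(u) covers ∅
1(e) covers 0:u
2(i) covers 1:e
3(c) covers 1:e
4(c) covers 3:c
5(o) covers 2:i
6(c) covers 4:c
7(b) covers 2:i
8(o) covers 5:o
floor of heap: 0:u
completions by unplaced set U, small U first (add the entries for U minus each lowest piece of U):
  |U|=1: {6}:1  {7}:1  {8}:1
  |U|=2: {4,6}:1  {5,8}:1  {6,7}:2  {6,8}:2  {7,8}:2
  |U|=3: {3,4,6}:1  {4,6,7}:3  {4,6,8}:3  {5,6,8}:3  {5,7,8}:3  {6,7,8}:6
  |U|=4: {2,5,7,8}:3  {3,4,6,7}:4  {3,4,6,8}:4  {4,5,6,8}:6  {4,6,7,8}:12  {5,6,7,8}:12
  |U|=5: {2,5,6,7,8}:15  {3,4,5,6,8}:10  {3,4,6,7,8}:20  {4,5,6,7,8}:30
  |U|=6: {2,4,5,6,7,8}:45  {3,4,5,6,7,8}:60
  |U|=7: {2,3,4,5,6,7,8}:105
  start at 0(u): 105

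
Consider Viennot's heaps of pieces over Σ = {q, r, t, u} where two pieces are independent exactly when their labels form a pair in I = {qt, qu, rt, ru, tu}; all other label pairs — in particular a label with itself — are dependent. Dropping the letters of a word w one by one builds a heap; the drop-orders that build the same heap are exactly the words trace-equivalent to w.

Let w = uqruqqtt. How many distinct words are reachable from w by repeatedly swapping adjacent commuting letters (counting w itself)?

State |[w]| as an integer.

piece 0:u — minimal
piece 1:q — minimal
piece 2:r rests on {1:q}
piece 3:u rests on {0:u}
piece 4:q rests on {2:r}
piece 5:q rests on {4:q}
piece 6:t — minimal
piece 7:t rests on {6:t}
minimal pieces: {0:u, 1:q, 6:t}
ways to finish when only these pieces remain (= sum over removing one remaining piece with nothing left below it):
  1 left: {3}→1  {5}→1  {7}→1
  2 left: {0,3}→1  {3,5}→2  {3,7}→2  {4,5}→1  {5,7}→2  {6,7}→1
  3 left: {0,3,5}→3  {0,3,7}→3  {2,4,5}→1  {3,4,5}→3  {3,5,7}→6  {3,6,7}→3  {4,5,7}→3  {5,6,7}→3
  4 left: {0,3,4,5}→6  {0,3,5,7}→12  {0,3,6,7}→6  {1,2,4,5}→1  {2,3,4,5}→4  {2,4,5,7}→4  {3,4,5,7}→12  {3,5,6,7}→12  {4,5,6,7}→6
  5 left: {0,2,3,4,5}→10  {0,3,4,5,7}→30  {0,3,5,6,7}→30  {1,2,3,4,5}→5  {1,2,4,5,7}→5  {2,3,4,5,7}→20  {2,4,5,6,7}→10  {3,4,5,6,7}→30
  6 left: {0,1,2,3,4,5}→15  {0,2,3,4,5,7}→60  {0,3,4,5,6,7}→90  {1,2,3,4,5,7}→30  {1,2,4,5,6,7}→15  {2,3,4,5,6,7}→60
  placing 0:u first → 105 extensions
  placing 1:q first → 210 extensions
  placing 6:t first → 105 extensions
total linear extensions = 420

420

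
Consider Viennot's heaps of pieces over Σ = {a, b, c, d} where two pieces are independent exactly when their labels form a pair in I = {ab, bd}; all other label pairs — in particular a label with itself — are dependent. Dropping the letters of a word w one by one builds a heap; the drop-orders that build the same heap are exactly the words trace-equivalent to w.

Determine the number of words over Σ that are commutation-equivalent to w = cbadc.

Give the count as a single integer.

drop 0:c onto floor
drop 1:b onto {0:c}
drop 2:a onto {0:c}
drop 3:d onto {2:a}
drop 4:c onto {1:b, 3:d}
ground layer = {0:c}
drop-orders for the pieces not yet dropped (sum over which currently-grounded one goes next):
  1 to go: {4} 1
  2 to go: {1,4} 1  {3,4} 1
  3 to go: {1,3,4} 2  {2,3,4} 1
  if 0:c drops first: 3 orders

3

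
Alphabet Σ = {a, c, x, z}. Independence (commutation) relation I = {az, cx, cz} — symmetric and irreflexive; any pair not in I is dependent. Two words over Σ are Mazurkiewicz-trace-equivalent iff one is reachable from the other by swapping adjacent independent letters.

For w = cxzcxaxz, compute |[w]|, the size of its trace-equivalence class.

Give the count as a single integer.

10

drop 0:c onto floor
drop 1:x onto floor
drop 2:z onto {1:x}
drop 3:c onto {0:c}
drop 4:x onto {2:z}
drop 5:a onto {3:c, 4:x}
drop 6:x onto {5:a}
drop 7:z onto {6:x}
ground layer = {0:c, 1:x}
drop-orders for the pieces not yet dropped (sum over which currently-grounded one goes next):
  1 to go: {7} 1
  2 to go: {6,7} 1
  3 to go: {5,6,7} 1
  4 to go: {3,5,6,7} 1  {4,5,6,7} 1
  5 to go: {0,3,5,6,7} 1  {2,4,5,6,7} 1  {3,4,5,6,7} 2
  6 to go: {0,3,4,5,6,7} 3  {1,2,4,5,6,7} 1  {2,3,4,5,6,7} 3
  if 0:c drops first: 4 orders
  if 1:x drops first: 6 orders
heap linearizations: 10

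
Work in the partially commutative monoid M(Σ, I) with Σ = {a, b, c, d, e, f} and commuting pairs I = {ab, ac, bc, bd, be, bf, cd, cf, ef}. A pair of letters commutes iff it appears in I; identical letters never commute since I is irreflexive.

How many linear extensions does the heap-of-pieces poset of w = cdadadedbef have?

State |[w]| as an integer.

132

drop 0:c onto floor
drop 1:d onto floor
drop 2:a onto {1:d}
drop 3:d onto {2:a}
drop 4:a onto {3:d}
drop 5:d onto {4:a}
drop 6:e onto {0:c, 5:d}
drop 7:d onto {6:e}
drop 8:b onto floor
drop 9:e onto {7:d}
drop 10:f onto {7:d}
ground layer = {0:c, 1:d, 8:b}
drop-orders for the pieces not yet dropped (sum over which currently-grounded one goes next):
  1 to go: {8} 1  {9} 1  {10} 1
  2 to go: {8,9} 2  {8,10} 2  {9,10} 2
  3 to go: {7,9,10} 2  {8,9,10} 6
  4 to go: {6,7,9,10} 2  {7,8,9,10} 8
  5 to go: {0,6,7,9,10} 2  {5,6,7,9,10} 2  {6,7,8,9,10} 10
  6 to go: {0,5,6,7,9,10} 4  {0,6,7,8,9,10} 12  {4,5,6,7,9,10} 2  {5,6,7,8,9,10} 12
  7 to go: {0,4,5,6,7,9,10} 6  {0,5,6,7,8,9,10} 28  {3,4,5,6,7,9,10} 2  {4,5,6,7,8,9,10} 14
  8 to go: {0,3,4,5,6,7,9,10} 8  {0,4,5,6,7,8,9,10} 48  {2,3,4,5,6,7,9,10} 2  {3,4,5,6,7,8,9,10} 16
  9 to go: {0,2,3,4,5,6,7,9,10} 10  {0,3,4,5,6,7,8,9,10} 72  {1,2,3,4,5,6,7,9,10} 2  {2,3,4,5,6,7,8,9,10} 18
  if 0:c drops first: 20 orders
  if 1:d drops first: 100 orders
  if 8:b drops first: 12 orders
heap linearizations: 132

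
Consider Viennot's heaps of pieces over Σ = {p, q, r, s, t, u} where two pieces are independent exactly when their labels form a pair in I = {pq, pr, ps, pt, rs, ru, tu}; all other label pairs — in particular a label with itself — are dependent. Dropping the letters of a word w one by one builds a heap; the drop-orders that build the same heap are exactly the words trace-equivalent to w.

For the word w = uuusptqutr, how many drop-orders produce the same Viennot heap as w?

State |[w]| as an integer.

#0=u has no predecessor
#1=u depends on [0:u]
#2=u depends on [1:u]
#3=s depends on [2:u]
#4=p depends on [2:u]
#5=t depends on [3:s]
#6=q depends on [5:t]
#7=u depends on [4:p, 6:q]
#8=t depends on [6:q]
#9=r depends on [8:t]
sources: [0:u]
N(rest) = Σ N(rest − s) over sources s of rest; N(one piece) = 1:
  size 1 → [7]=1  [9]=1
  size 2 → [4,7]=1  [7,9]=2  [8,9]=1
  size 3 → [4,7,9]=3  [7,8,9]=3
  size 4 → [4,7,8,9]=6  [6,7,8,9]=3
  size 5 → [4,6,7,8,9]=9  [5,6,7,8,9]=3
  size 6 → [3,5,6,7,8,9]=3  [4,5,6,7,8,9]=12
  size 7 → [3,4,5,6,7,8,9]=15
  size 8 → [2,3,4,5,6,7,8,9]=15
  first=0(u) contributes 15

15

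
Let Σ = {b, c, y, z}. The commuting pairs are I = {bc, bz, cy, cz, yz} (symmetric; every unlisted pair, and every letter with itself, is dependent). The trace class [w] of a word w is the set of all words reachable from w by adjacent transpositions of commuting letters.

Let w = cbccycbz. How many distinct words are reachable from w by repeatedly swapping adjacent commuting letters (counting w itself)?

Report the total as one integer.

piece 0:c — minimal
piece 1:b — minimal
piece 2:c rests on {0:c}
piece 3:c rests on {2:c}
piece 4:y rests on {1:b}
piece 5:c rests on {3:c}
piece 6:b rests on {4:y}
piece 7:z — minimal
minimal pieces: {0:c, 1:b, 7:z}
ways to finish when only these pieces remain (= sum over removing one remaining piece with nothing left below it):
  1 left: {5}→1  {6}→1  {7}→1
  2 left: {3,5}→1  {4,6}→1  {5,6}→2  {5,7}→2  {6,7}→2
  3 left: {1,4,6}→1  {2,3,5}→1  {3,5,6}→3  {3,5,7}→3  {4,5,6}→3  {4,6,7}→3  {5,6,7}→6
  4 left: {0,2,3,5}→1  {1,4,5,6}→4  {1,4,6,7}→4  {2,3,5,6}→4  {2,3,5,7}→4  {3,4,5,6}→6  {3,5,6,7}→12  {4,5,6,7}→12
  5 left: {0,2,3,5,6}→5  {0,2,3,5,7}→5  {1,3,4,5,6}→10  {1,4,5,6,7}→20  {2,3,4,5,6}→10  {2,3,5,6,7}→20  {3,4,5,6,7}→30
  6 left: {0,2,3,4,5,6}→15  {0,2,3,5,6,7}→30  {1,2,3,4,5,6}→20  {1,3,4,5,6,7}→60  {2,3,4,5,6,7}→60
  placing 0:c first → 140 extensions
  placing 1:b first → 105 extensions
  placing 7:z first → 35 extensions
total linear extensions = 280

280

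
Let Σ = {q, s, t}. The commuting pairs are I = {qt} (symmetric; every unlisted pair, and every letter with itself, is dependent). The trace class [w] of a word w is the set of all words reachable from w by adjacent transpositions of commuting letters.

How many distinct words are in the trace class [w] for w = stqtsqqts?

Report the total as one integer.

9

piece 0:s — minimal
piece 1:t rests on {0:s}
piece 2:q rests on {0:s}
piece 3:t rests on {1:t}
piece 4:s rests on {2:q, 3:t}
piece 5:q rests on {4:s}
piece 6:q rests on {5:q}
piece 7:t rests on {4:s}
piece 8:s rests on {6:q, 7:t}
minimal pieces: {0:s}
ways to finish when only these pieces remain (= sum over removing one remaining piece with nothing left below it):
  1 left: {8}→1
  2 left: {6,8}→1  {7,8}→1
  3 left: {5,6,8}→1  {6,7,8}→2
  4 left: {5,6,7,8}→3
  5 left: {4,5,6,7,8}→3
  6 left: {2,4,5,6,7,8}→3  {3,4,5,6,7,8}→3
  7 left: {1,3,4,5,6,7,8}→3  {2,3,4,5,6,7,8}→6
  placing 0:s first → 9 extensions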